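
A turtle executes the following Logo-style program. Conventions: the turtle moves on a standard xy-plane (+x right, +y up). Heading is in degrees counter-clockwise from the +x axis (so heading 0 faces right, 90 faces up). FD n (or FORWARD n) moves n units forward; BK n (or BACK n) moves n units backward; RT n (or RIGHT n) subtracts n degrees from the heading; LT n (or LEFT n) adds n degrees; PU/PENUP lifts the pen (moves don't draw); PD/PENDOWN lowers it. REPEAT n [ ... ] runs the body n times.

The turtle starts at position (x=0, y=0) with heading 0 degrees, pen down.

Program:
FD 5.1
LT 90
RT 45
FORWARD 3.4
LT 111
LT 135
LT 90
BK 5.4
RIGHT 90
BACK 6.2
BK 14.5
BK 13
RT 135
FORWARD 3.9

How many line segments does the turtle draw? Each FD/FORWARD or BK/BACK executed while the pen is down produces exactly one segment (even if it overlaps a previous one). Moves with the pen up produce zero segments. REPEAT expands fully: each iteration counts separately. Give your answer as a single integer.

Executing turtle program step by step:
Start: pos=(0,0), heading=0, pen down
FD 5.1: (0,0) -> (5.1,0) [heading=0, draw]
LT 90: heading 0 -> 90
RT 45: heading 90 -> 45
FD 3.4: (5.1,0) -> (7.504,2.404) [heading=45, draw]
LT 111: heading 45 -> 156
LT 135: heading 156 -> 291
LT 90: heading 291 -> 21
BK 5.4: (7.504,2.404) -> (2.463,0.469) [heading=21, draw]
RT 90: heading 21 -> 291
BK 6.2: (2.463,0.469) -> (0.241,6.257) [heading=291, draw]
BK 14.5: (0.241,6.257) -> (-4.955,19.794) [heading=291, draw]
BK 13: (-4.955,19.794) -> (-9.614,31.931) [heading=291, draw]
RT 135: heading 291 -> 156
FD 3.9: (-9.614,31.931) -> (-13.177,33.517) [heading=156, draw]
Final: pos=(-13.177,33.517), heading=156, 7 segment(s) drawn
Segments drawn: 7

Answer: 7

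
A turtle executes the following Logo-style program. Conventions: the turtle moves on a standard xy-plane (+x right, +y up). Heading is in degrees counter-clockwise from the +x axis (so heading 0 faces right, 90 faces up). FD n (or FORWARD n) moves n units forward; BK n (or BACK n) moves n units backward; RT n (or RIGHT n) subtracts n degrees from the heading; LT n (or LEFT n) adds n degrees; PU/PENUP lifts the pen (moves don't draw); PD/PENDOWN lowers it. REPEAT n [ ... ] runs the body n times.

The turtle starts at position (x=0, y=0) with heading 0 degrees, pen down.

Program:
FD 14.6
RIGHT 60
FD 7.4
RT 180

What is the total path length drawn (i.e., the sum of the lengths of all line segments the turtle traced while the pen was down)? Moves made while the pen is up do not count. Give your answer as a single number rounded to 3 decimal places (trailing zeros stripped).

Answer: 22

Derivation:
Executing turtle program step by step:
Start: pos=(0,0), heading=0, pen down
FD 14.6: (0,0) -> (14.6,0) [heading=0, draw]
RT 60: heading 0 -> 300
FD 7.4: (14.6,0) -> (18.3,-6.409) [heading=300, draw]
RT 180: heading 300 -> 120
Final: pos=(18.3,-6.409), heading=120, 2 segment(s) drawn

Segment lengths:
  seg 1: (0,0) -> (14.6,0), length = 14.6
  seg 2: (14.6,0) -> (18.3,-6.409), length = 7.4
Total = 22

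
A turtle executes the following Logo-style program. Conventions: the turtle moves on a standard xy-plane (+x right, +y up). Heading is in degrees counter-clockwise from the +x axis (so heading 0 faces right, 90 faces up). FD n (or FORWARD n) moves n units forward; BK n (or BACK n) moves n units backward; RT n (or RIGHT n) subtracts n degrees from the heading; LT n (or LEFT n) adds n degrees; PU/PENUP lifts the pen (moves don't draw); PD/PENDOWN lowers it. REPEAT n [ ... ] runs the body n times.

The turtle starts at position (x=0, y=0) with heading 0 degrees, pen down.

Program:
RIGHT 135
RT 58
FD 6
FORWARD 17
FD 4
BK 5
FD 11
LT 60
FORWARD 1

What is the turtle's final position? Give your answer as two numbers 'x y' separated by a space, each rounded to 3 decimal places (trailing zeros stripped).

Executing turtle program step by step:
Start: pos=(0,0), heading=0, pen down
RT 135: heading 0 -> 225
RT 58: heading 225 -> 167
FD 6: (0,0) -> (-5.846,1.35) [heading=167, draw]
FD 17: (-5.846,1.35) -> (-22.411,5.174) [heading=167, draw]
FD 4: (-22.411,5.174) -> (-26.308,6.074) [heading=167, draw]
BK 5: (-26.308,6.074) -> (-21.436,4.949) [heading=167, draw]
FD 11: (-21.436,4.949) -> (-32.154,7.423) [heading=167, draw]
LT 60: heading 167 -> 227
FD 1: (-32.154,7.423) -> (-32.836,6.692) [heading=227, draw]
Final: pos=(-32.836,6.692), heading=227, 6 segment(s) drawn

Answer: -32.836 6.692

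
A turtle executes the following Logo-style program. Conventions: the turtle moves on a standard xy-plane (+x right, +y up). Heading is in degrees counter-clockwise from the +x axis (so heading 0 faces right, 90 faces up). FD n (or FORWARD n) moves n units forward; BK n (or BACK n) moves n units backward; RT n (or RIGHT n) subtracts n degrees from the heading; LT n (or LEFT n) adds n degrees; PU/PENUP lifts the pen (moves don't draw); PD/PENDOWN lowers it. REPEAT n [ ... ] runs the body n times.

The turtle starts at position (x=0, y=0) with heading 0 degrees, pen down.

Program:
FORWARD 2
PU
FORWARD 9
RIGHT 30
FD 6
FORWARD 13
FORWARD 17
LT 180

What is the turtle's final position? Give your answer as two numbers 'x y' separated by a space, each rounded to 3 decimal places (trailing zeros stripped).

Executing turtle program step by step:
Start: pos=(0,0), heading=0, pen down
FD 2: (0,0) -> (2,0) [heading=0, draw]
PU: pen up
FD 9: (2,0) -> (11,0) [heading=0, move]
RT 30: heading 0 -> 330
FD 6: (11,0) -> (16.196,-3) [heading=330, move]
FD 13: (16.196,-3) -> (27.454,-9.5) [heading=330, move]
FD 17: (27.454,-9.5) -> (42.177,-18) [heading=330, move]
LT 180: heading 330 -> 150
Final: pos=(42.177,-18), heading=150, 1 segment(s) drawn

Answer: 42.177 -18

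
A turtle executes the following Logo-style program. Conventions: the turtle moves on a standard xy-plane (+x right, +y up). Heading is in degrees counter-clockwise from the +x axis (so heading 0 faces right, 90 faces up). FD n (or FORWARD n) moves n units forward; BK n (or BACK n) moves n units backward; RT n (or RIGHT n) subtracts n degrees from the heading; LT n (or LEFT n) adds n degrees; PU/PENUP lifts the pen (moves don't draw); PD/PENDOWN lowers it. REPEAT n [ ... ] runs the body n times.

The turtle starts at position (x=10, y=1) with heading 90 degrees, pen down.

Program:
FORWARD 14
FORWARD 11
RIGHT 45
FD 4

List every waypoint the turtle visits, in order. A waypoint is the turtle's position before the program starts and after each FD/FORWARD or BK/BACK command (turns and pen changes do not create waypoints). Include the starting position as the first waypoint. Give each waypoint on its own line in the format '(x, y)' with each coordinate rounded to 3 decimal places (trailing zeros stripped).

Executing turtle program step by step:
Start: pos=(10,1), heading=90, pen down
FD 14: (10,1) -> (10,15) [heading=90, draw]
FD 11: (10,15) -> (10,26) [heading=90, draw]
RT 45: heading 90 -> 45
FD 4: (10,26) -> (12.828,28.828) [heading=45, draw]
Final: pos=(12.828,28.828), heading=45, 3 segment(s) drawn
Waypoints (4 total):
(10, 1)
(10, 15)
(10, 26)
(12.828, 28.828)

Answer: (10, 1)
(10, 15)
(10, 26)
(12.828, 28.828)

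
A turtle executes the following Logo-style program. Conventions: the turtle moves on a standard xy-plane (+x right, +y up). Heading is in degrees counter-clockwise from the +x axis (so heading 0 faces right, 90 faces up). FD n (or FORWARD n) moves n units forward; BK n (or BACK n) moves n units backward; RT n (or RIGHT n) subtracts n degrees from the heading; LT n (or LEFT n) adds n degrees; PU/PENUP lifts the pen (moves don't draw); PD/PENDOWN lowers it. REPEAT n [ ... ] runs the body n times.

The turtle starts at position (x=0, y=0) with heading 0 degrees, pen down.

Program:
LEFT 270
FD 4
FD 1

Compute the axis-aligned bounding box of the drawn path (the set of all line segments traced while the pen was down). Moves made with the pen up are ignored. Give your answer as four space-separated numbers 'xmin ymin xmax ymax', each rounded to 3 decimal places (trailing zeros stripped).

Answer: 0 -5 0 0

Derivation:
Executing turtle program step by step:
Start: pos=(0,0), heading=0, pen down
LT 270: heading 0 -> 270
FD 4: (0,0) -> (0,-4) [heading=270, draw]
FD 1: (0,-4) -> (0,-5) [heading=270, draw]
Final: pos=(0,-5), heading=270, 2 segment(s) drawn

Segment endpoints: x in {0, 0, 0}, y in {-5, -4, 0}
xmin=0, ymin=-5, xmax=0, ymax=0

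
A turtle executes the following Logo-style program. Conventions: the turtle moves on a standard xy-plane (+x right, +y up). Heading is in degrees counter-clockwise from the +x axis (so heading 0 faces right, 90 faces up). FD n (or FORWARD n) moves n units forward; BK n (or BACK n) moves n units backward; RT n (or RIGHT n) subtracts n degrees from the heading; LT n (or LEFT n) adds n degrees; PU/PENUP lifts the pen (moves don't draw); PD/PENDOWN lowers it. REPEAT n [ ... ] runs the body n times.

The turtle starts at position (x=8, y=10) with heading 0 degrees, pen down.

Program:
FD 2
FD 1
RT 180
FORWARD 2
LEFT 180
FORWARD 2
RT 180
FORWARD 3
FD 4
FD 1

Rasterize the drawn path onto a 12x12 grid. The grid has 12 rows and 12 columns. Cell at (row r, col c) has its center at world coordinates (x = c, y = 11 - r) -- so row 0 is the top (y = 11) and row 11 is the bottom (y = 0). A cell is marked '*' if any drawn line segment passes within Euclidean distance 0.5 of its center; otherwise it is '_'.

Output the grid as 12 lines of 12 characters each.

Answer: ____________
___*********
____________
____________
____________
____________
____________
____________
____________
____________
____________
____________

Derivation:
Segment 0: (8,10) -> (10,10)
Segment 1: (10,10) -> (11,10)
Segment 2: (11,10) -> (9,10)
Segment 3: (9,10) -> (11,10)
Segment 4: (11,10) -> (8,10)
Segment 5: (8,10) -> (4,10)
Segment 6: (4,10) -> (3,10)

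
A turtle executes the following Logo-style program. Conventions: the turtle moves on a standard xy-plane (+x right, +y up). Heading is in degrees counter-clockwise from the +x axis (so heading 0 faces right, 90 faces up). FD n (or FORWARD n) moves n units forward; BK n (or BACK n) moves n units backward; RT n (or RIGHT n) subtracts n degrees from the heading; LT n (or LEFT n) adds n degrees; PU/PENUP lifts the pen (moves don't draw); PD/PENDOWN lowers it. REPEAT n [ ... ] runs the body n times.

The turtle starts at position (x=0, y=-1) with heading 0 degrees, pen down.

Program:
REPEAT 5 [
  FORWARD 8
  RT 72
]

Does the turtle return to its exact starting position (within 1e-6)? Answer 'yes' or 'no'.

Answer: yes

Derivation:
Executing turtle program step by step:
Start: pos=(0,-1), heading=0, pen down
REPEAT 5 [
  -- iteration 1/5 --
  FD 8: (0,-1) -> (8,-1) [heading=0, draw]
  RT 72: heading 0 -> 288
  -- iteration 2/5 --
  FD 8: (8,-1) -> (10.472,-8.608) [heading=288, draw]
  RT 72: heading 288 -> 216
  -- iteration 3/5 --
  FD 8: (10.472,-8.608) -> (4,-13.311) [heading=216, draw]
  RT 72: heading 216 -> 144
  -- iteration 4/5 --
  FD 8: (4,-13.311) -> (-2.472,-8.608) [heading=144, draw]
  RT 72: heading 144 -> 72
  -- iteration 5/5 --
  FD 8: (-2.472,-8.608) -> (0,-1) [heading=72, draw]
  RT 72: heading 72 -> 0
]
Final: pos=(0,-1), heading=0, 5 segment(s) drawn

Start position: (0, -1)
Final position: (0, -1)
Distance = 0; < 1e-6 -> CLOSED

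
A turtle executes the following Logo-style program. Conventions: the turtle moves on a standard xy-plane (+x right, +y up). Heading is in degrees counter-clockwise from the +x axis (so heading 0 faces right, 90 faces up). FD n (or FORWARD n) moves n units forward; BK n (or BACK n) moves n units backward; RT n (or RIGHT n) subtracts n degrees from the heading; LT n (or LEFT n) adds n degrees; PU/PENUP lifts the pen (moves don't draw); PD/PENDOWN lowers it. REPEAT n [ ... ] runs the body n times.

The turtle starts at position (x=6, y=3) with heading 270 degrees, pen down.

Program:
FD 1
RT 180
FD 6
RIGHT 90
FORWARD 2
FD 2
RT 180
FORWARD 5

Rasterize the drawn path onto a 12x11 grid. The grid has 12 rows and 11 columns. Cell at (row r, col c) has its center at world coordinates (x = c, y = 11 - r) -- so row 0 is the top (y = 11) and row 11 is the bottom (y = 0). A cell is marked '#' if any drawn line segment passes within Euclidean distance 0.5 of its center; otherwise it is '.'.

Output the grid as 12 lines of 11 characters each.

Answer: ...........
...........
...........
.....######
......#....
......#....
......#....
......#....
......#....
......#....
...........
...........

Derivation:
Segment 0: (6,3) -> (6,2)
Segment 1: (6,2) -> (6,8)
Segment 2: (6,8) -> (8,8)
Segment 3: (8,8) -> (10,8)
Segment 4: (10,8) -> (5,8)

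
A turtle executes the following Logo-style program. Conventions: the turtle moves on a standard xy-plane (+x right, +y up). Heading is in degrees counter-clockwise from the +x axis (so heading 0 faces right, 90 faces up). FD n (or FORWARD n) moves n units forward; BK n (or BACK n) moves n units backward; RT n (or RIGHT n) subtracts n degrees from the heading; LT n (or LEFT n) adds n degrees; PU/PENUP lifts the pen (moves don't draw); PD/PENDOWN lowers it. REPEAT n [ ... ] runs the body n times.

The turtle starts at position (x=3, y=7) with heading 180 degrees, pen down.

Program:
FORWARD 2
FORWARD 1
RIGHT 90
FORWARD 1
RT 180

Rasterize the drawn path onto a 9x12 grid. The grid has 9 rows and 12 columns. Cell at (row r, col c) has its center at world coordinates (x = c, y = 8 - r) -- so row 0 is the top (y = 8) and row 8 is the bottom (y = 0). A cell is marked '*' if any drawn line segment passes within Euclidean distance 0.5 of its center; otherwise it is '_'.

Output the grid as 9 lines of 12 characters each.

Answer: *___________
****________
____________
____________
____________
____________
____________
____________
____________

Derivation:
Segment 0: (3,7) -> (1,7)
Segment 1: (1,7) -> (0,7)
Segment 2: (0,7) -> (0,8)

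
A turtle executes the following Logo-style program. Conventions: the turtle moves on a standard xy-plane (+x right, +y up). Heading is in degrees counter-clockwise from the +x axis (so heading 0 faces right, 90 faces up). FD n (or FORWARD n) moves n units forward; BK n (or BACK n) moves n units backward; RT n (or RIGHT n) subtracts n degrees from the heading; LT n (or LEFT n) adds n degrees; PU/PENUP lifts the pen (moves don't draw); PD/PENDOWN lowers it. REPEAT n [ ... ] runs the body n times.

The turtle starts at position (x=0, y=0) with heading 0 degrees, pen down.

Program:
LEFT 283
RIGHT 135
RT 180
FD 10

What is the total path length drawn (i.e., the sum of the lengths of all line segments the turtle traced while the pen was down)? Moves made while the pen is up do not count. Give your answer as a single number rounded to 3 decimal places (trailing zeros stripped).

Executing turtle program step by step:
Start: pos=(0,0), heading=0, pen down
LT 283: heading 0 -> 283
RT 135: heading 283 -> 148
RT 180: heading 148 -> 328
FD 10: (0,0) -> (8.48,-5.299) [heading=328, draw]
Final: pos=(8.48,-5.299), heading=328, 1 segment(s) drawn

Segment lengths:
  seg 1: (0,0) -> (8.48,-5.299), length = 10
Total = 10

Answer: 10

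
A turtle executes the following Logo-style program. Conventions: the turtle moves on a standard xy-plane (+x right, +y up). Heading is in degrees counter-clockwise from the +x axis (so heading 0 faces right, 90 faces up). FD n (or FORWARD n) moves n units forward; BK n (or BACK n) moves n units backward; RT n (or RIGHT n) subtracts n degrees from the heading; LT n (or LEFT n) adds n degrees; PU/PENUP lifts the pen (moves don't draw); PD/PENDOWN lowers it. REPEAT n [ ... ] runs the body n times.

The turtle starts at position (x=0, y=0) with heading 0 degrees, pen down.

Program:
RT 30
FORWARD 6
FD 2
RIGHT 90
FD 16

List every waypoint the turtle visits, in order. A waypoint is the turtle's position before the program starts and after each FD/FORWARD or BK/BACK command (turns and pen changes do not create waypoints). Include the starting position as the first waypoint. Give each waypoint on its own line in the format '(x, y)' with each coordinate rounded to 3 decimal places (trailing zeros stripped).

Executing turtle program step by step:
Start: pos=(0,0), heading=0, pen down
RT 30: heading 0 -> 330
FD 6: (0,0) -> (5.196,-3) [heading=330, draw]
FD 2: (5.196,-3) -> (6.928,-4) [heading=330, draw]
RT 90: heading 330 -> 240
FD 16: (6.928,-4) -> (-1.072,-17.856) [heading=240, draw]
Final: pos=(-1.072,-17.856), heading=240, 3 segment(s) drawn
Waypoints (4 total):
(0, 0)
(5.196, -3)
(6.928, -4)
(-1.072, -17.856)

Answer: (0, 0)
(5.196, -3)
(6.928, -4)
(-1.072, -17.856)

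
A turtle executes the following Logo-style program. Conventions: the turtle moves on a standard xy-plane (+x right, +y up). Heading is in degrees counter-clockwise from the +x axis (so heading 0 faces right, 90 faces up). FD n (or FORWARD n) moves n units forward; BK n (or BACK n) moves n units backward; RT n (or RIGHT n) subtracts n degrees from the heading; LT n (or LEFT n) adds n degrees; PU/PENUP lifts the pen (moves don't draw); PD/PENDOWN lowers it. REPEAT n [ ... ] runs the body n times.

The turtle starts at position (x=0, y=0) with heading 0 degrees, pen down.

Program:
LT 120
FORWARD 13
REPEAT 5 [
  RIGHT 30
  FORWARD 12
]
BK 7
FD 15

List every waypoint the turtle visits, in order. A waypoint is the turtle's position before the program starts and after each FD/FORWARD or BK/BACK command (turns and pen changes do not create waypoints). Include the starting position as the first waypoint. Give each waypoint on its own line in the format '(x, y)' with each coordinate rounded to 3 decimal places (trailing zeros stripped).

Answer: (0, 0)
(-6.5, 11.258)
(-6.5, 23.258)
(-0.5, 33.651)
(9.892, 39.651)
(21.892, 39.651)
(32.285, 33.651)
(26.222, 37.151)
(39.213, 29.651)

Derivation:
Executing turtle program step by step:
Start: pos=(0,0), heading=0, pen down
LT 120: heading 0 -> 120
FD 13: (0,0) -> (-6.5,11.258) [heading=120, draw]
REPEAT 5 [
  -- iteration 1/5 --
  RT 30: heading 120 -> 90
  FD 12: (-6.5,11.258) -> (-6.5,23.258) [heading=90, draw]
  -- iteration 2/5 --
  RT 30: heading 90 -> 60
  FD 12: (-6.5,23.258) -> (-0.5,33.651) [heading=60, draw]
  -- iteration 3/5 --
  RT 30: heading 60 -> 30
  FD 12: (-0.5,33.651) -> (9.892,39.651) [heading=30, draw]
  -- iteration 4/5 --
  RT 30: heading 30 -> 0
  FD 12: (9.892,39.651) -> (21.892,39.651) [heading=0, draw]
  -- iteration 5/5 --
  RT 30: heading 0 -> 330
  FD 12: (21.892,39.651) -> (32.285,33.651) [heading=330, draw]
]
BK 7: (32.285,33.651) -> (26.222,37.151) [heading=330, draw]
FD 15: (26.222,37.151) -> (39.213,29.651) [heading=330, draw]
Final: pos=(39.213,29.651), heading=330, 8 segment(s) drawn
Waypoints (9 total):
(0, 0)
(-6.5, 11.258)
(-6.5, 23.258)
(-0.5, 33.651)
(9.892, 39.651)
(21.892, 39.651)
(32.285, 33.651)
(26.222, 37.151)
(39.213, 29.651)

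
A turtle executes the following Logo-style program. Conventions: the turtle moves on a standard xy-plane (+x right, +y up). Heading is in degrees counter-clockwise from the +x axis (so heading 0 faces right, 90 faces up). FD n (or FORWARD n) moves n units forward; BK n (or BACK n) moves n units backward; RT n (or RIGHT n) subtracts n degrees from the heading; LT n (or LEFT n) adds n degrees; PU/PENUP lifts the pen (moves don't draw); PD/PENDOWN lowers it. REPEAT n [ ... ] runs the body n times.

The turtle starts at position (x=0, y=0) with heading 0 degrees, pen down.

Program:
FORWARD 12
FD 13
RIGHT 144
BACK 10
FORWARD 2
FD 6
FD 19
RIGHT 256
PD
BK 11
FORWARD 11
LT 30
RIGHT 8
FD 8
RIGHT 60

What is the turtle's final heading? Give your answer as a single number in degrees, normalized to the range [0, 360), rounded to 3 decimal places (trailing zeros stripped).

Answer: 282

Derivation:
Executing turtle program step by step:
Start: pos=(0,0), heading=0, pen down
FD 12: (0,0) -> (12,0) [heading=0, draw]
FD 13: (12,0) -> (25,0) [heading=0, draw]
RT 144: heading 0 -> 216
BK 10: (25,0) -> (33.09,5.878) [heading=216, draw]
FD 2: (33.09,5.878) -> (31.472,4.702) [heading=216, draw]
FD 6: (31.472,4.702) -> (26.618,1.176) [heading=216, draw]
FD 19: (26.618,1.176) -> (11.247,-9.992) [heading=216, draw]
RT 256: heading 216 -> 320
PD: pen down
BK 11: (11.247,-9.992) -> (2.82,-2.922) [heading=320, draw]
FD 11: (2.82,-2.922) -> (11.247,-9.992) [heading=320, draw]
LT 30: heading 320 -> 350
RT 8: heading 350 -> 342
FD 8: (11.247,-9.992) -> (18.855,-12.464) [heading=342, draw]
RT 60: heading 342 -> 282
Final: pos=(18.855,-12.464), heading=282, 9 segment(s) drawn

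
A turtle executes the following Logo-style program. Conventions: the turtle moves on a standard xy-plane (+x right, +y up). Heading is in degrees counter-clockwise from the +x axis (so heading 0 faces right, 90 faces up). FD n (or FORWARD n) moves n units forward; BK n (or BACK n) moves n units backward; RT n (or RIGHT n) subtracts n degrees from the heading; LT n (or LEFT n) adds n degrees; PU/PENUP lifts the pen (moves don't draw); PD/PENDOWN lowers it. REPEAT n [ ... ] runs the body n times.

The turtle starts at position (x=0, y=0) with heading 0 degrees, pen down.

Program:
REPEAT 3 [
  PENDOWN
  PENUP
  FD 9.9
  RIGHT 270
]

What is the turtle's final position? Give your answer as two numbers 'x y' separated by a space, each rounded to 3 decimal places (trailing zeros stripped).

Answer: 0 9.9

Derivation:
Executing turtle program step by step:
Start: pos=(0,0), heading=0, pen down
REPEAT 3 [
  -- iteration 1/3 --
  PD: pen down
  PU: pen up
  FD 9.9: (0,0) -> (9.9,0) [heading=0, move]
  RT 270: heading 0 -> 90
  -- iteration 2/3 --
  PD: pen down
  PU: pen up
  FD 9.9: (9.9,0) -> (9.9,9.9) [heading=90, move]
  RT 270: heading 90 -> 180
  -- iteration 3/3 --
  PD: pen down
  PU: pen up
  FD 9.9: (9.9,9.9) -> (0,9.9) [heading=180, move]
  RT 270: heading 180 -> 270
]
Final: pos=(0,9.9), heading=270, 0 segment(s) drawn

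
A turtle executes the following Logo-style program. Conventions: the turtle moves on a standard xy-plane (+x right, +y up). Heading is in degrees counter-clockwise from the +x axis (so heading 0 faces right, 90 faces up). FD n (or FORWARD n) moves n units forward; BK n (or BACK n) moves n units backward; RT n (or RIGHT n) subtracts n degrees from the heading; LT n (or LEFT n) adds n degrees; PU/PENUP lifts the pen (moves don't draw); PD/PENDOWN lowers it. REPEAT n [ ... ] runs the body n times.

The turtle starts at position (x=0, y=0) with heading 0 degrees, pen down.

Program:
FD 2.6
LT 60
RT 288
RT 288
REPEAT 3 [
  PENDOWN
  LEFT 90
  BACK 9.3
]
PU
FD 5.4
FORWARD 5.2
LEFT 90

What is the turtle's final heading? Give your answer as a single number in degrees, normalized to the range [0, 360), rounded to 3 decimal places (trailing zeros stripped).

Answer: 204

Derivation:
Executing turtle program step by step:
Start: pos=(0,0), heading=0, pen down
FD 2.6: (0,0) -> (2.6,0) [heading=0, draw]
LT 60: heading 0 -> 60
RT 288: heading 60 -> 132
RT 288: heading 132 -> 204
REPEAT 3 [
  -- iteration 1/3 --
  PD: pen down
  LT 90: heading 204 -> 294
  BK 9.3: (2.6,0) -> (-1.183,8.496) [heading=294, draw]
  -- iteration 2/3 --
  PD: pen down
  LT 90: heading 294 -> 24
  BK 9.3: (-1.183,8.496) -> (-9.679,4.713) [heading=24, draw]
  -- iteration 3/3 --
  PD: pen down
  LT 90: heading 24 -> 114
  BK 9.3: (-9.679,4.713) -> (-5.896,-3.783) [heading=114, draw]
]
PU: pen up
FD 5.4: (-5.896,-3.783) -> (-8.092,1.15) [heading=114, move]
FD 5.2: (-8.092,1.15) -> (-10.207,5.901) [heading=114, move]
LT 90: heading 114 -> 204
Final: pos=(-10.207,5.901), heading=204, 4 segment(s) drawn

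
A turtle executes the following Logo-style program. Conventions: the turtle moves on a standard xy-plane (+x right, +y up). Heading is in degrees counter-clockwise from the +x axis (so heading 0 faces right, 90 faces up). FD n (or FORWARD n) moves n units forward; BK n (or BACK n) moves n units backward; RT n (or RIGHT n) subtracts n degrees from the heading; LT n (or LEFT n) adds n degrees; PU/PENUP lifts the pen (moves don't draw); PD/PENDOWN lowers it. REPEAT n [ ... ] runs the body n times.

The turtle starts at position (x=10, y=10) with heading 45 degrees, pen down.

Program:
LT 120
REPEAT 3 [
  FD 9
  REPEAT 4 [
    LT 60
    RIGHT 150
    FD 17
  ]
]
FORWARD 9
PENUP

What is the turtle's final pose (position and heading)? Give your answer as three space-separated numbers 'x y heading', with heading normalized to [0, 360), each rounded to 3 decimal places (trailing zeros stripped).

Answer: -24.773 19.317 165

Derivation:
Executing turtle program step by step:
Start: pos=(10,10), heading=45, pen down
LT 120: heading 45 -> 165
REPEAT 3 [
  -- iteration 1/3 --
  FD 9: (10,10) -> (1.307,12.329) [heading=165, draw]
  REPEAT 4 [
    -- iteration 1/4 --
    LT 60: heading 165 -> 225
    RT 150: heading 225 -> 75
    FD 17: (1.307,12.329) -> (5.707,28.75) [heading=75, draw]
    -- iteration 2/4 --
    LT 60: heading 75 -> 135
    RT 150: heading 135 -> 345
    FD 17: (5.707,28.75) -> (22.127,24.35) [heading=345, draw]
    -- iteration 3/4 --
    LT 60: heading 345 -> 45
    RT 150: heading 45 -> 255
    FD 17: (22.127,24.35) -> (17.727,7.929) [heading=255, draw]
    -- iteration 4/4 --
    LT 60: heading 255 -> 315
    RT 150: heading 315 -> 165
    FD 17: (17.727,7.929) -> (1.307,12.329) [heading=165, draw]
  ]
  -- iteration 2/3 --
  FD 9: (1.307,12.329) -> (-7.387,14.659) [heading=165, draw]
  REPEAT 4 [
    -- iteration 1/4 --
    LT 60: heading 165 -> 225
    RT 150: heading 225 -> 75
    FD 17: (-7.387,14.659) -> (-2.987,31.079) [heading=75, draw]
    -- iteration 2/4 --
    LT 60: heading 75 -> 135
    RT 150: heading 135 -> 345
    FD 17: (-2.987,31.079) -> (13.434,26.68) [heading=345, draw]
    -- iteration 3/4 --
    LT 60: heading 345 -> 45
    RT 150: heading 45 -> 255
    FD 17: (13.434,26.68) -> (9.034,10.259) [heading=255, draw]
    -- iteration 4/4 --
    LT 60: heading 255 -> 315
    RT 150: heading 315 -> 165
    FD 17: (9.034,10.259) -> (-7.387,14.659) [heading=165, draw]
  ]
  -- iteration 3/3 --
  FD 9: (-7.387,14.659) -> (-16.08,16.988) [heading=165, draw]
  REPEAT 4 [
    -- iteration 1/4 --
    LT 60: heading 165 -> 225
    RT 150: heading 225 -> 75
    FD 17: (-16.08,16.988) -> (-11.68,33.409) [heading=75, draw]
    -- iteration 2/4 --
    LT 60: heading 75 -> 135
    RT 150: heading 135 -> 345
    FD 17: (-11.68,33.409) -> (4.741,29.009) [heading=345, draw]
    -- iteration 3/4 --
    LT 60: heading 345 -> 45
    RT 150: heading 45 -> 255
    FD 17: (4.741,29.009) -> (0.341,12.588) [heading=255, draw]
    -- iteration 4/4 --
    LT 60: heading 255 -> 315
    RT 150: heading 315 -> 165
    FD 17: (0.341,12.588) -> (-16.08,16.988) [heading=165, draw]
  ]
]
FD 9: (-16.08,16.988) -> (-24.773,19.317) [heading=165, draw]
PU: pen up
Final: pos=(-24.773,19.317), heading=165, 16 segment(s) drawn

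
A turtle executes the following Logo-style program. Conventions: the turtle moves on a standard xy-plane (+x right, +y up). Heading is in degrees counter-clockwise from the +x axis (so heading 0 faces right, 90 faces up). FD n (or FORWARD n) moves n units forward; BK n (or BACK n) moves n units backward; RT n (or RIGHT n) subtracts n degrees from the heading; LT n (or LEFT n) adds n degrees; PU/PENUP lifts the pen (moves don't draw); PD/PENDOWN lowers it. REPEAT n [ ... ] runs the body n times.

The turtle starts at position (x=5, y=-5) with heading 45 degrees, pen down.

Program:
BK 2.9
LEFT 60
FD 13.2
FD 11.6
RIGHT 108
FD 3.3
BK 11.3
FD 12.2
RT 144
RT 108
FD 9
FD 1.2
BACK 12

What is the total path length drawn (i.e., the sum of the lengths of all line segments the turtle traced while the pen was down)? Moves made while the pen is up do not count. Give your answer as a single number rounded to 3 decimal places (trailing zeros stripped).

Answer: 76.7

Derivation:
Executing turtle program step by step:
Start: pos=(5,-5), heading=45, pen down
BK 2.9: (5,-5) -> (2.949,-7.051) [heading=45, draw]
LT 60: heading 45 -> 105
FD 13.2: (2.949,-7.051) -> (-0.467,5.7) [heading=105, draw]
FD 11.6: (-0.467,5.7) -> (-3.469,16.904) [heading=105, draw]
RT 108: heading 105 -> 357
FD 3.3: (-3.469,16.904) -> (-0.174,16.732) [heading=357, draw]
BK 11.3: (-0.174,16.732) -> (-11.458,17.323) [heading=357, draw]
FD 12.2: (-11.458,17.323) -> (0.725,16.685) [heading=357, draw]
RT 144: heading 357 -> 213
RT 108: heading 213 -> 105
FD 9: (0.725,16.685) -> (-1.604,25.378) [heading=105, draw]
FD 1.2: (-1.604,25.378) -> (-1.915,26.537) [heading=105, draw]
BK 12: (-1.915,26.537) -> (1.191,14.946) [heading=105, draw]
Final: pos=(1.191,14.946), heading=105, 9 segment(s) drawn

Segment lengths:
  seg 1: (5,-5) -> (2.949,-7.051), length = 2.9
  seg 2: (2.949,-7.051) -> (-0.467,5.7), length = 13.2
  seg 3: (-0.467,5.7) -> (-3.469,16.904), length = 11.6
  seg 4: (-3.469,16.904) -> (-0.174,16.732), length = 3.3
  seg 5: (-0.174,16.732) -> (-11.458,17.323), length = 11.3
  seg 6: (-11.458,17.323) -> (0.725,16.685), length = 12.2
  seg 7: (0.725,16.685) -> (-1.604,25.378), length = 9
  seg 8: (-1.604,25.378) -> (-1.915,26.537), length = 1.2
  seg 9: (-1.915,26.537) -> (1.191,14.946), length = 12
Total = 76.7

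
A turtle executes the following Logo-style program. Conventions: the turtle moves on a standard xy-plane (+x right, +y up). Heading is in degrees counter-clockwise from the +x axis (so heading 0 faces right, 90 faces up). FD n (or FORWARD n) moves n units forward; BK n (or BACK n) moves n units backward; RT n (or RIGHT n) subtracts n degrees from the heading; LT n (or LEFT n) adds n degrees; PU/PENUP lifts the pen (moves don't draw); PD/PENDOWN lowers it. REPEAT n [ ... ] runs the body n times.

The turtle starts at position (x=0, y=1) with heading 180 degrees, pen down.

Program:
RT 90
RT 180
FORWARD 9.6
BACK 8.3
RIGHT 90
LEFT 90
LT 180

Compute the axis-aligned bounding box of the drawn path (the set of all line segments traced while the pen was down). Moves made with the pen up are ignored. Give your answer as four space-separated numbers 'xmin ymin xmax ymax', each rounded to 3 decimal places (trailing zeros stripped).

Executing turtle program step by step:
Start: pos=(0,1), heading=180, pen down
RT 90: heading 180 -> 90
RT 180: heading 90 -> 270
FD 9.6: (0,1) -> (0,-8.6) [heading=270, draw]
BK 8.3: (0,-8.6) -> (0,-0.3) [heading=270, draw]
RT 90: heading 270 -> 180
LT 90: heading 180 -> 270
LT 180: heading 270 -> 90
Final: pos=(0,-0.3), heading=90, 2 segment(s) drawn

Segment endpoints: x in {0, 0, 0}, y in {-8.6, -0.3, 1}
xmin=0, ymin=-8.6, xmax=0, ymax=1

Answer: 0 -8.6 0 1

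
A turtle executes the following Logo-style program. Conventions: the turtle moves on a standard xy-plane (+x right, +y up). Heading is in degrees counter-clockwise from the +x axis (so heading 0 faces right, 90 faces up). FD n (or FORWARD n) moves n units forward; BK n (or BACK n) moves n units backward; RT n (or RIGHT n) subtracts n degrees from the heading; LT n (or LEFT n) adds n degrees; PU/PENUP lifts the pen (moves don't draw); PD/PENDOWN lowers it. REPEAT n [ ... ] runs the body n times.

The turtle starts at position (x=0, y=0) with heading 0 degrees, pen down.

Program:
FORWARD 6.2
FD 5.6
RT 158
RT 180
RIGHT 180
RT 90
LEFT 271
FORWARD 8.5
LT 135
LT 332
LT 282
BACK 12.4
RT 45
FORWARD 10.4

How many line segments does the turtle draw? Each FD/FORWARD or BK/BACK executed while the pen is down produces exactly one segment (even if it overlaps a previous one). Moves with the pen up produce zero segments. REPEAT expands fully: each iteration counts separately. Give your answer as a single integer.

Answer: 5

Derivation:
Executing turtle program step by step:
Start: pos=(0,0), heading=0, pen down
FD 6.2: (0,0) -> (6.2,0) [heading=0, draw]
FD 5.6: (6.2,0) -> (11.8,0) [heading=0, draw]
RT 158: heading 0 -> 202
RT 180: heading 202 -> 22
RT 180: heading 22 -> 202
RT 90: heading 202 -> 112
LT 271: heading 112 -> 23
FD 8.5: (11.8,0) -> (19.624,3.321) [heading=23, draw]
LT 135: heading 23 -> 158
LT 332: heading 158 -> 130
LT 282: heading 130 -> 52
BK 12.4: (19.624,3.321) -> (11.99,-6.45) [heading=52, draw]
RT 45: heading 52 -> 7
FD 10.4: (11.99,-6.45) -> (22.313,-5.183) [heading=7, draw]
Final: pos=(22.313,-5.183), heading=7, 5 segment(s) drawn
Segments drawn: 5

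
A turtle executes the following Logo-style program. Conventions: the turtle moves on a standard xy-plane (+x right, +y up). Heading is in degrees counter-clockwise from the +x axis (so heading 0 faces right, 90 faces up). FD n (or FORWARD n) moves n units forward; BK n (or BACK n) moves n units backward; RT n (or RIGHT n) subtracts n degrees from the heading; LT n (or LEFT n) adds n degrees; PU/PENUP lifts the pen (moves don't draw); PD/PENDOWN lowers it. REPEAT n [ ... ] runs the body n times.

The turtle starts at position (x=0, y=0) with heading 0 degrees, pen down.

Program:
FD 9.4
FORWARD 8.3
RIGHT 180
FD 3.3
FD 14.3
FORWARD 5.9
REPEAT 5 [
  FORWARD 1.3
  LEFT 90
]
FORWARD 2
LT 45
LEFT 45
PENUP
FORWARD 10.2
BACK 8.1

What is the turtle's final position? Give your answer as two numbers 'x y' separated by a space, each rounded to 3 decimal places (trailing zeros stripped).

Answer: -5 -2

Derivation:
Executing turtle program step by step:
Start: pos=(0,0), heading=0, pen down
FD 9.4: (0,0) -> (9.4,0) [heading=0, draw]
FD 8.3: (9.4,0) -> (17.7,0) [heading=0, draw]
RT 180: heading 0 -> 180
FD 3.3: (17.7,0) -> (14.4,0) [heading=180, draw]
FD 14.3: (14.4,0) -> (0.1,0) [heading=180, draw]
FD 5.9: (0.1,0) -> (-5.8,0) [heading=180, draw]
REPEAT 5 [
  -- iteration 1/5 --
  FD 1.3: (-5.8,0) -> (-7.1,0) [heading=180, draw]
  LT 90: heading 180 -> 270
  -- iteration 2/5 --
  FD 1.3: (-7.1,0) -> (-7.1,-1.3) [heading=270, draw]
  LT 90: heading 270 -> 0
  -- iteration 3/5 --
  FD 1.3: (-7.1,-1.3) -> (-5.8,-1.3) [heading=0, draw]
  LT 90: heading 0 -> 90
  -- iteration 4/5 --
  FD 1.3: (-5.8,-1.3) -> (-5.8,0) [heading=90, draw]
  LT 90: heading 90 -> 180
  -- iteration 5/5 --
  FD 1.3: (-5.8,0) -> (-7.1,0) [heading=180, draw]
  LT 90: heading 180 -> 270
]
FD 2: (-7.1,0) -> (-7.1,-2) [heading=270, draw]
LT 45: heading 270 -> 315
LT 45: heading 315 -> 0
PU: pen up
FD 10.2: (-7.1,-2) -> (3.1,-2) [heading=0, move]
BK 8.1: (3.1,-2) -> (-5,-2) [heading=0, move]
Final: pos=(-5,-2), heading=0, 11 segment(s) drawn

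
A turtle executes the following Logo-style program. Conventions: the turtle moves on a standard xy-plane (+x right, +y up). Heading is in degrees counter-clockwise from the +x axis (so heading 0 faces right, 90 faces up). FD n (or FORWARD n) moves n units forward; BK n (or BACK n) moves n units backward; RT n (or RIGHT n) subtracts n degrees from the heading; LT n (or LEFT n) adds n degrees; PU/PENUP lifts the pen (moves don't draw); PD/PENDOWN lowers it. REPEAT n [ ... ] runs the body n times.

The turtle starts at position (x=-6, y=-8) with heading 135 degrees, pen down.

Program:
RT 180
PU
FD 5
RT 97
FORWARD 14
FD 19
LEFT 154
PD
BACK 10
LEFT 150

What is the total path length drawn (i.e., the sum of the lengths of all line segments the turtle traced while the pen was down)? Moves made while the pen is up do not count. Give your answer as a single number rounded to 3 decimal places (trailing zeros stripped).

Answer: 10

Derivation:
Executing turtle program step by step:
Start: pos=(-6,-8), heading=135, pen down
RT 180: heading 135 -> 315
PU: pen up
FD 5: (-6,-8) -> (-2.464,-11.536) [heading=315, move]
RT 97: heading 315 -> 218
FD 14: (-2.464,-11.536) -> (-13.497,-20.155) [heading=218, move]
FD 19: (-13.497,-20.155) -> (-28.469,-31.852) [heading=218, move]
LT 154: heading 218 -> 12
PD: pen down
BK 10: (-28.469,-31.852) -> (-38.25,-33.931) [heading=12, draw]
LT 150: heading 12 -> 162
Final: pos=(-38.25,-33.931), heading=162, 1 segment(s) drawn

Segment lengths:
  seg 1: (-28.469,-31.852) -> (-38.25,-33.931), length = 10
Total = 10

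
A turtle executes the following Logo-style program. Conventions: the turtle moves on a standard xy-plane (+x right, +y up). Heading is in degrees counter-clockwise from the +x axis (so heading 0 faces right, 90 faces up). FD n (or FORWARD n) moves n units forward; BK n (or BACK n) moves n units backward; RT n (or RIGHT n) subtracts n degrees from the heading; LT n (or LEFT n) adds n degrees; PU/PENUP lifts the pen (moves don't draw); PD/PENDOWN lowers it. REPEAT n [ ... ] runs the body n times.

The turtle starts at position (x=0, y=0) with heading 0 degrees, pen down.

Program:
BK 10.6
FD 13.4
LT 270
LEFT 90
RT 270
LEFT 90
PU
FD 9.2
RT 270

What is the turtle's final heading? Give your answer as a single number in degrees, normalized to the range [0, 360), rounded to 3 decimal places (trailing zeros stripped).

Executing turtle program step by step:
Start: pos=(0,0), heading=0, pen down
BK 10.6: (0,0) -> (-10.6,0) [heading=0, draw]
FD 13.4: (-10.6,0) -> (2.8,0) [heading=0, draw]
LT 270: heading 0 -> 270
LT 90: heading 270 -> 0
RT 270: heading 0 -> 90
LT 90: heading 90 -> 180
PU: pen up
FD 9.2: (2.8,0) -> (-6.4,0) [heading=180, move]
RT 270: heading 180 -> 270
Final: pos=(-6.4,0), heading=270, 2 segment(s) drawn

Answer: 270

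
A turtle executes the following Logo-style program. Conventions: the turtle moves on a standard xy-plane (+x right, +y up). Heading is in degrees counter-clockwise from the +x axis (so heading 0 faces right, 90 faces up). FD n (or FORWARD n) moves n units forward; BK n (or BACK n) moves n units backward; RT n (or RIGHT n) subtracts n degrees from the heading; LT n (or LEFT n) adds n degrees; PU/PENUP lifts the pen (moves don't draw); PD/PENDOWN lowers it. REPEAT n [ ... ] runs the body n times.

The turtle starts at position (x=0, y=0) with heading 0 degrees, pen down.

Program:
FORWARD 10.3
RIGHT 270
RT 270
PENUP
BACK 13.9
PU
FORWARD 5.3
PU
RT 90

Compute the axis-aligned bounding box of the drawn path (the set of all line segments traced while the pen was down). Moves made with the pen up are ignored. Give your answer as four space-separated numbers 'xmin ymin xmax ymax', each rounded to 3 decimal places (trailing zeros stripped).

Answer: 0 0 10.3 0

Derivation:
Executing turtle program step by step:
Start: pos=(0,0), heading=0, pen down
FD 10.3: (0,0) -> (10.3,0) [heading=0, draw]
RT 270: heading 0 -> 90
RT 270: heading 90 -> 180
PU: pen up
BK 13.9: (10.3,0) -> (24.2,0) [heading=180, move]
PU: pen up
FD 5.3: (24.2,0) -> (18.9,0) [heading=180, move]
PU: pen up
RT 90: heading 180 -> 90
Final: pos=(18.9,0), heading=90, 1 segment(s) drawn

Segment endpoints: x in {0, 10.3}, y in {0}
xmin=0, ymin=0, xmax=10.3, ymax=0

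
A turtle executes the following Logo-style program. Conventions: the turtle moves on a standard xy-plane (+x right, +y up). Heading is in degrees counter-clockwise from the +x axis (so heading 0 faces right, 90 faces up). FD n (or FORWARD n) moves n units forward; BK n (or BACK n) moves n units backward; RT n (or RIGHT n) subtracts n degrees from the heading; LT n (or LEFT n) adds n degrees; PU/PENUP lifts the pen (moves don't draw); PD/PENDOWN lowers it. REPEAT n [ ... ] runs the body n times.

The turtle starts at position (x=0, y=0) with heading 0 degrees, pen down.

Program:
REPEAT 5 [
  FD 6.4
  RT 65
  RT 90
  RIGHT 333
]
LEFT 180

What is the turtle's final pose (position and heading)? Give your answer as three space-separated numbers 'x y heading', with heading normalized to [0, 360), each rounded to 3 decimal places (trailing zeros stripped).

Executing turtle program step by step:
Start: pos=(0,0), heading=0, pen down
REPEAT 5 [
  -- iteration 1/5 --
  FD 6.4: (0,0) -> (6.4,0) [heading=0, draw]
  RT 65: heading 0 -> 295
  RT 90: heading 295 -> 205
  RT 333: heading 205 -> 232
  -- iteration 2/5 --
  FD 6.4: (6.4,0) -> (2.46,-5.043) [heading=232, draw]
  RT 65: heading 232 -> 167
  RT 90: heading 167 -> 77
  RT 333: heading 77 -> 104
  -- iteration 3/5 --
  FD 6.4: (2.46,-5.043) -> (0.911,1.167) [heading=104, draw]
  RT 65: heading 104 -> 39
  RT 90: heading 39 -> 309
  RT 333: heading 309 -> 336
  -- iteration 4/5 --
  FD 6.4: (0.911,1.167) -> (6.758,-1.436) [heading=336, draw]
  RT 65: heading 336 -> 271
  RT 90: heading 271 -> 181
  RT 333: heading 181 -> 208
  -- iteration 5/5 --
  FD 6.4: (6.758,-1.436) -> (1.107,-4.441) [heading=208, draw]
  RT 65: heading 208 -> 143
  RT 90: heading 143 -> 53
  RT 333: heading 53 -> 80
]
LT 180: heading 80 -> 260
Final: pos=(1.107,-4.441), heading=260, 5 segment(s) drawn

Answer: 1.107 -4.441 260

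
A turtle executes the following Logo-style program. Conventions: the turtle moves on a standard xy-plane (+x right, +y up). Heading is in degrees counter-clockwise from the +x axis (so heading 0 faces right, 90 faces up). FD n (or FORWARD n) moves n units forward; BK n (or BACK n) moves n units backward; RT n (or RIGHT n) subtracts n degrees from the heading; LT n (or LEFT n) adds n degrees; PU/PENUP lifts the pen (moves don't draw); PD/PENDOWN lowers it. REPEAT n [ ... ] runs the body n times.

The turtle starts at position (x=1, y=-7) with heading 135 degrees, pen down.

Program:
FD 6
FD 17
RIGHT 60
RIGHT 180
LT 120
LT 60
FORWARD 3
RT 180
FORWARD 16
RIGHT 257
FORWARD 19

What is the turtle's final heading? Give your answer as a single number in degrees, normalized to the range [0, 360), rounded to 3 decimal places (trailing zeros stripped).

Executing turtle program step by step:
Start: pos=(1,-7), heading=135, pen down
FD 6: (1,-7) -> (-3.243,-2.757) [heading=135, draw]
FD 17: (-3.243,-2.757) -> (-15.263,9.263) [heading=135, draw]
RT 60: heading 135 -> 75
RT 180: heading 75 -> 255
LT 120: heading 255 -> 15
LT 60: heading 15 -> 75
FD 3: (-15.263,9.263) -> (-14.487,12.161) [heading=75, draw]
RT 180: heading 75 -> 255
FD 16: (-14.487,12.161) -> (-18.628,-3.294) [heading=255, draw]
RT 257: heading 255 -> 358
FD 19: (-18.628,-3.294) -> (0.36,-3.957) [heading=358, draw]
Final: pos=(0.36,-3.957), heading=358, 5 segment(s) drawn

Answer: 358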